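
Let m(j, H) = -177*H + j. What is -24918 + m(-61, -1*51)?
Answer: -15952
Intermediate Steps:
m(j, H) = j - 177*H
-24918 + m(-61, -1*51) = -24918 + (-61 - (-177)*51) = -24918 + (-61 - 177*(-51)) = -24918 + (-61 + 9027) = -24918 + 8966 = -15952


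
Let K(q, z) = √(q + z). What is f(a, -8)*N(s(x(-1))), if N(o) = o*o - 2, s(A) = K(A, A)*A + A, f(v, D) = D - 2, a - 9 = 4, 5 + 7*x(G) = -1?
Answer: 8660/343 - 1440*I*√21/343 ≈ 25.248 - 19.239*I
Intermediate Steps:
x(G) = -6/7 (x(G) = -5/7 + (⅐)*(-1) = -5/7 - ⅐ = -6/7)
a = 13 (a = 9 + 4 = 13)
f(v, D) = -2 + D
s(A) = A + √2*A^(3/2) (s(A) = √(A + A)*A + A = √(2*A)*A + A = (√2*√A)*A + A = √2*A^(3/2) + A = A + √2*A^(3/2))
N(o) = -2 + o² (N(o) = o² - 2 = -2 + o²)
f(a, -8)*N(s(x(-1))) = (-2 - 8)*(-2 + (-6/7 + √2*(-6/7)^(3/2))²) = -10*(-2 + (-6/7 + √2*(-6*I*√42/49))²) = -10*(-2 + (-6/7 - 12*I*√21/49)²) = 20 - 10*(-6/7 - 12*I*√21/49)²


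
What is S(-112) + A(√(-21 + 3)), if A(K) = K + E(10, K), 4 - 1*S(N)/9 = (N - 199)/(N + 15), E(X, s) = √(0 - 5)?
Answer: 693/97 + I*√5 + 3*I*√2 ≈ 7.1443 + 6.4787*I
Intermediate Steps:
E(X, s) = I*√5 (E(X, s) = √(-5) = I*√5)
S(N) = 36 - 9*(-199 + N)/(15 + N) (S(N) = 36 - 9*(N - 199)/(N + 15) = 36 - 9*(-199 + N)/(15 + N))
A(K) = K + I*√5
S(-112) + A(√(-21 + 3)) = 9*(259 + 3*(-112))/(15 - 112) + (√(-21 + 3) + I*√5) = 9*(259 - 336)/(-97) + (√(-18) + I*√5) = 9*(-1/97)*(-77) + (3*I*√2 + I*√5) = 693/97 + (I*√5 + 3*I*√2) = 693/97 + I*√5 + 3*I*√2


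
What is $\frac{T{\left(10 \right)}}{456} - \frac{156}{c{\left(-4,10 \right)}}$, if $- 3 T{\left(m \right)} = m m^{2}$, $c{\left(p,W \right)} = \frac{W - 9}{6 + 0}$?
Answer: $- \frac{160181}{171} \approx -936.73$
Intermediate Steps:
$c{\left(p,W \right)} = - \frac{3}{2} + \frac{W}{6}$ ($c{\left(p,W \right)} = \frac{-9 + W}{6} = \left(-9 + W\right) \frac{1}{6} = - \frac{3}{2} + \frac{W}{6}$)
$T{\left(m \right)} = - \frac{m^{3}}{3}$ ($T{\left(m \right)} = - \frac{m m^{2}}{3} = - \frac{m^{3}}{3}$)
$\frac{T{\left(10 \right)}}{456} - \frac{156}{c{\left(-4,10 \right)}} = \frac{\left(- \frac{1}{3}\right) 10^{3}}{456} - \frac{156}{- \frac{3}{2} + \frac{1}{6} \cdot 10} = \left(- \frac{1}{3}\right) 1000 \cdot \frac{1}{456} - \frac{156}{- \frac{3}{2} + \frac{5}{3}} = \left(- \frac{1000}{3}\right) \frac{1}{456} - 156 \frac{1}{\frac{1}{6}} = - \frac{125}{171} - 936 = - \frac{160181}{171}$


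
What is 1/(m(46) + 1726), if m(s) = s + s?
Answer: 1/1818 ≈ 0.00055005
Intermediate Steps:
m(s) = 2*s
1/(m(46) + 1726) = 1/(2*46 + 1726) = 1/(92 + 1726) = 1/1818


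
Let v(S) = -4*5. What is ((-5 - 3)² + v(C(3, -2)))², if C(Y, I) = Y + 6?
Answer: 1936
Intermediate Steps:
C(Y, I) = 6 + Y
v(S) = -20
((-5 - 3)² + v(C(3, -2)))² = ((-5 - 3)² - 20)² = ((-8)² - 20)² = (64 - 20)² = 44² = 1936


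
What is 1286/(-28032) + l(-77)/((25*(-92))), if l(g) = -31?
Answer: -261101/8059200 ≈ -0.032398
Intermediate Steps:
1286/(-28032) + l(-77)/((25*(-92))) = 1286/(-28032) - 31/(25*(-92)) = 1286*(-1/28032) - 31/(-2300) = -643/14016 - 31*(-1/2300) = -643/14016 + 31/2300 = -261101/8059200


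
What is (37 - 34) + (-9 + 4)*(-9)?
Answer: 48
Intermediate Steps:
(37 - 34) + (-9 + 4)*(-9) = 3 - 5*(-9) = 3 + 45 = 48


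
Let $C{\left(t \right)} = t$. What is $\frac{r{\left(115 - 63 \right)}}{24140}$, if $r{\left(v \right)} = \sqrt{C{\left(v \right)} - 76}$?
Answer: $\frac{i \sqrt{6}}{12070} \approx 0.00020294 i$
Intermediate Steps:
$r{\left(v \right)} = \sqrt{-76 + v}$ ($r{\left(v \right)} = \sqrt{v - 76} = \sqrt{-76 + v}$)
$\frac{r{\left(115 - 63 \right)}}{24140} = \frac{\sqrt{-76 + \left(115 - 63\right)}}{24140} = \sqrt{-76 + \left(115 - 63\right)} \frac{1}{24140} = \sqrt{-76 + 52} \cdot \frac{1}{24140} = \sqrt{-24} \cdot \frac{1}{24140} = 2 i \sqrt{6} \cdot \frac{1}{24140} = \frac{i \sqrt{6}}{12070}$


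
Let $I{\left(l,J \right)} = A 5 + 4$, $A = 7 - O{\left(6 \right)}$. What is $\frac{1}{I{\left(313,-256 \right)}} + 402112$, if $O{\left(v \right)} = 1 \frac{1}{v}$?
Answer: $\frac{92083654}{229} \approx 4.0211 \cdot 10^{5}$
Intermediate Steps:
$O{\left(v \right)} = \frac{1}{v}$
$A = \frac{41}{6}$ ($A = 7 - \frac{1}{6} = \frac{41}{6} \approx 6.8333$)
$I{\left(l,J \right)} = \frac{229}{6}$ ($I{\left(l,J \right)} = \frac{41}{6} \cdot 5 + 4 = \frac{205}{6} + 4 = \frac{229}{6}$)
$\frac{1}{I{\left(313,-256 \right)}} + 402112 = \frac{1}{\frac{229}{6}} + 402112 = \frac{6}{229} + 402112 = \frac{92083654}{229}$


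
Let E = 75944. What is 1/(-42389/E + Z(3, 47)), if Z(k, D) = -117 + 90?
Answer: -75944/2092877 ≈ -0.036287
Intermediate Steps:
Z(k, D) = -27
1/(-42389/E + Z(3, 47)) = 1/(-42389/75944 - 27) = 1/(-2092877/75944) = -75944/2092877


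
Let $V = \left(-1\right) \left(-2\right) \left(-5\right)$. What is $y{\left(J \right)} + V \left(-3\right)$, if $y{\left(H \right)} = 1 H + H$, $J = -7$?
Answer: $16$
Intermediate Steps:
$V = -10$ ($V = 2 \left(-5\right) = -10$)
$y{\left(H \right)} = 2 H$ ($y{\left(H \right)} = H + H = 2 H$)
$y{\left(J \right)} + V \left(-3\right) = 2 \left(-7\right) - -30 = -14 + 30 = 16$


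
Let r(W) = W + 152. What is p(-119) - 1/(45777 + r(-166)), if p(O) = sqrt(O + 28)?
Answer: -1/45763 + I*sqrt(91) ≈ -2.1852e-5 + 9.5394*I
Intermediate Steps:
r(W) = 152 + W
p(O) = sqrt(28 + O)
p(-119) - 1/(45777 + r(-166)) = sqrt(28 - 119) - 1/(45777 + (152 - 166)) = sqrt(-91) - 1/(45777 - 14) = I*sqrt(91) - 1/45763 = -1/45763 + I*sqrt(91)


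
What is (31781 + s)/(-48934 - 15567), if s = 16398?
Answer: -48179/64501 ≈ -0.74695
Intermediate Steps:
(31781 + s)/(-48934 - 15567) = (31781 + 16398)/(-48934 - 15567) = 48179/(-64501) = 48179*(-1/64501) = -48179/64501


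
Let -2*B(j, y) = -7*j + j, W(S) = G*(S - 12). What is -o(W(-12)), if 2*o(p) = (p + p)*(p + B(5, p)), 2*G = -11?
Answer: -19404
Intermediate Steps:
G = -11/2 (G = (½)*(-11) = -11/2 ≈ -5.5000)
W(S) = 66 - 11*S/2 (W(S) = -11*(S - 12)/2 = -11*(-12 + S)/2 = 66 - 11*S/2)
B(j, y) = 3*j (B(j, y) = -(-7*j + j)/2 = -(-3)*j = 3*j)
o(p) = p*(15 + p) (o(p) = ((p + p)*(p + 3*5))/2 = ((2*p)*(p + 15))/2 = ((2*p)*(15 + p))/2 = (2*p*(15 + p))/2 = p*(15 + p))
-o(W(-12)) = -(66 - 11/2*(-12))*(15 + (66 - 11/2*(-12))) = -(66 + 66)*(15 + (66 + 66)) = -132*(15 + 132) = -132*147 = -1*19404 = -19404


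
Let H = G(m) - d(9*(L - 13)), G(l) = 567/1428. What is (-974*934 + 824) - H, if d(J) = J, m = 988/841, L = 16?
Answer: -61802847/68 ≈ -9.0887e+5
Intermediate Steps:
m = 988/841 (m = 988*(1/841) = 988/841 ≈ 1.1748)
G(l) = 27/68 (G(l) = 567*(1/1428) = 27/68)
H = -1809/68 (H = 27/68 - 9*(16 - 13) = 27/68 - 9*3 = 27/68 - 1*27 = 27/68 - 27 = -1809/68 ≈ -26.603)
(-974*934 + 824) - H = (-974*934 + 824) - 1*(-1809/68) = (-909716 + 824) + 1809/68 = -908892 + 1809/68 = -61802847/68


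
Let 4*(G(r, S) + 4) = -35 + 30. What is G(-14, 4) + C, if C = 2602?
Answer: 10387/4 ≈ 2596.8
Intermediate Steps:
G(r, S) = -21/4 (G(r, S) = -4 + (-35 + 30)/4 = -4 + (1/4)*(-5) = -4 - 5/4 = -21/4)
G(-14, 4) + C = -21/4 + 2602 = 10387/4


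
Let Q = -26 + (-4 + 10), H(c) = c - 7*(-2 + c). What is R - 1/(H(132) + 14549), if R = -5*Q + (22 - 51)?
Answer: 977740/13771 ≈ 71.000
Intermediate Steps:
H(c) = 14 - 6*c (H(c) = c + (14 - 7*c) = 14 - 6*c)
Q = -20 (Q = -26 + 6 = -20)
R = 71 (R = -5*(-20) + (22 - 51) = 100 - 29 = 71)
R - 1/(H(132) + 14549) = 71 - 1/((14 - 6*132) + 14549) = 71 - 1/((14 - 792) + 14549) = 71 - 1/(-778 + 14549) = 71 - 1/13771 = 977740/13771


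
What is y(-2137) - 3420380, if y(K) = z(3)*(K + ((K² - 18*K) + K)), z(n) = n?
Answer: 10382503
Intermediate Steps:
y(K) = -48*K + 3*K² (y(K) = 3*(K + ((K² - 18*K) + K)) = 3*(K + (K² - 17*K)) = 3*(K² - 16*K) = -48*K + 3*K²)
y(-2137) - 3420380 = 3*(-2137)*(-16 - 2137) - 3420380 = 3*(-2137)*(-2153) - 3420380 = 13802883 - 3420380 = 10382503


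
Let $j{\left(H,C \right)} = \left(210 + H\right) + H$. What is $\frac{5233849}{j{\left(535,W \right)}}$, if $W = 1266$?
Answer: $\frac{5233849}{1280} \approx 4088.9$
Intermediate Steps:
$j{\left(H,C \right)} = 210 + 2 H$
$\frac{5233849}{j{\left(535,W \right)}} = \frac{5233849}{210 + 2 \cdot 535} = \frac{5233849}{210 + 1070} = \frac{5233849}{1280}$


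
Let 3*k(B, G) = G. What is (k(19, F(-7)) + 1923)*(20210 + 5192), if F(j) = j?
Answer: 146366324/3 ≈ 4.8789e+7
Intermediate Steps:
k(B, G) = G/3
(k(19, F(-7)) + 1923)*(20210 + 5192) = ((⅓)*(-7) + 1923)*(20210 + 5192) = (-7/3 + 1923)*25402 = (5762/3)*25402 = 146366324/3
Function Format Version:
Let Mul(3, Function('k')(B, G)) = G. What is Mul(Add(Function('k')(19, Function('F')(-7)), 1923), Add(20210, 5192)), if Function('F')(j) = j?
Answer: Rational(146366324, 3) ≈ 4.8789e+7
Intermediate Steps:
Function('k')(B, G) = Mul(Rational(1, 3), G)
Mul(Add(Function('k')(19, Function('F')(-7)), 1923), Add(20210, 5192)) = Mul(Add(Mul(Rational(1, 3), -7), 1923), Add(20210, 5192)) = Mul(Add(Rational(-7, 3), 1923), 25402) = Mul(Rational(5762, 3), 25402) = Rational(146366324, 3)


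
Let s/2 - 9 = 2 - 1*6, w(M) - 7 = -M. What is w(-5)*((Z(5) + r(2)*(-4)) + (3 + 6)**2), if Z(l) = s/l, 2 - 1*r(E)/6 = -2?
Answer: -156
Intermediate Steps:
w(M) = 7 - M
r(E) = 24 (r(E) = 12 - 6*(-2) = 12 + 12 = 24)
s = 10 (s = 18 + 2*(2 - 1*6) = 18 + 2*(2 - 6) = 18 + 2*(-4) = 18 - 8 = 10)
Z(l) = 10/l
w(-5)*((Z(5) + r(2)*(-4)) + (3 + 6)**2) = (7 - 1*(-5))*((10/5 + 24*(-4)) + (3 + 6)**2) = (7 + 5)*((10*(1/5) - 96) + 9**2) = 12*((2 - 96) + 81) = 12*(-94 + 81) = 12*(-13) = -156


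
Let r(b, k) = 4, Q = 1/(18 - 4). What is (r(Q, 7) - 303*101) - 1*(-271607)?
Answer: 241008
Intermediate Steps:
Q = 1/14 ≈ 0.071429
(r(Q, 7) - 303*101) - 1*(-271607) = (4 - 303*101) - 1*(-271607) = (4 - 30603) + 271607 = -30599 + 271607 = 241008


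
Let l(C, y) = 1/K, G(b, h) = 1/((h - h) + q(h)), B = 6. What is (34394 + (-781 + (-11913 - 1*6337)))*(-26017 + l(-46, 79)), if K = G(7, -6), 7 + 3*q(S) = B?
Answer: -399704292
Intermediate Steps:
q(S) = -⅓ (q(S) = -7/3 + (⅓)*6 = -7/3 + 2 = -⅓)
G(b, h) = -3 (G(b, h) = 1/((h - h) - ⅓) = 1/(0 - ⅓) = 1/(-⅓) = -3)
K = -3
l(C, y) = -⅓ (l(C, y) = 1/(-3) = -⅓)
(34394 + (-781 + (-11913 - 1*6337)))*(-26017 + l(-46, 79)) = (34394 + (-781 + (-11913 - 1*6337)))*(-26017 - ⅓) = (34394 + (-781 + (-11913 - 6337)))*(-78052/3) = (34394 + (-781 - 18250))*(-78052/3) = (34394 - 19031)*(-78052/3) = 15363*(-78052/3) = -399704292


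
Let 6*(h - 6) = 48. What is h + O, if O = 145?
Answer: 159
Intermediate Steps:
h = 14 (h = 6 + (⅙)*48 = 6 + 8 = 14)
h + O = 14 + 145 = 159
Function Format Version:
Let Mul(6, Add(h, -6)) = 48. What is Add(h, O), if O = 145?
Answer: 159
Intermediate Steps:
h = 14 (h = Add(6, Mul(Rational(1, 6), 48)) = Add(6, 8) = 14)
Add(h, O) = Add(14, 145) = 159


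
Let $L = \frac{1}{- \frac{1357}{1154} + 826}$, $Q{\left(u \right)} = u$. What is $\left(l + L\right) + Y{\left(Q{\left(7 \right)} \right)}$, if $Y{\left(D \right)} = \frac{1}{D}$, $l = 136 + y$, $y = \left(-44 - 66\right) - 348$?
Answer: $- \frac{2144503213}{6662929} \approx -321.86$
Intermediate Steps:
$y = -458$ ($y = -110 - 348 = -458$)
$l = -322$ ($l = 136 - 458 = -322$)
$L = \frac{1154}{951847}$ ($L = \frac{1}{\left(-1357\right) \frac{1}{1154} + 826} = \frac{1}{- \frac{1357}{1154} + 826} = \frac{1}{\frac{951847}{1154}} = \frac{1154}{951847} \approx 0.0012124$)
$\left(l + L\right) + Y{\left(Q{\left(7 \right)} \right)} = \left(-322 + \frac{1154}{951847}\right) + \frac{1}{7} = - \frac{306493580}{951847} + \frac{1}{7} = - \frac{2144503213}{6662929}$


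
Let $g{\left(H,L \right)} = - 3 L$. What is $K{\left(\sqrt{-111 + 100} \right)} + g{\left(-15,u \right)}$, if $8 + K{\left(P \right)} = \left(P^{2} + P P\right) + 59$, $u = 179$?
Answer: $-508$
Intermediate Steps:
$K{\left(P \right)} = 51 + 2 P^{2}$ ($K{\left(P \right)} = -8 + \left(\left(P^{2} + P P\right) + 59\right) = -8 + \left(\left(P^{2} + P^{2}\right) + 59\right) = -8 + \left(2 P^{2} + 59\right) = -8 + \left(59 + 2 P^{2}\right) = 51 + 2 P^{2}$)
$K{\left(\sqrt{-111 + 100} \right)} + g{\left(-15,u \right)} = \left(51 + 2 \left(\sqrt{-111 + 100}\right)^{2}\right) - 537 = \left(51 + 2 \left(\sqrt{-11}\right)^{2}\right) - 537 = \left(51 + 2 \left(i \sqrt{11}\right)^{2}\right) - 537 = \left(51 + 2 \left(-11\right)\right) - 537 = \left(51 - 22\right) - 537 = 29 - 537 = -508$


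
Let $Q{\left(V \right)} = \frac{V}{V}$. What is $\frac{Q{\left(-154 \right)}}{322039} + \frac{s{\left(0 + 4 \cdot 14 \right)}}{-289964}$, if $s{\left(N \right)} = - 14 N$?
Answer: $\frac{63192135}{23344929149} \approx 0.0027069$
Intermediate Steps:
$Q{\left(V \right)} = 1$
$\frac{Q{\left(-154 \right)}}{322039} + \frac{s{\left(0 + 4 \cdot 14 \right)}}{-289964} = 1 \cdot \frac{1}{322039} + \frac{\left(-14\right) \left(0 + 4 \cdot 14\right)}{-289964} = 1 \cdot \frac{1}{322039} + - 14 \left(0 + 56\right) \left(- \frac{1}{289964}\right) = \frac{1}{322039} + \left(-14\right) 56 \left(- \frac{1}{289964}\right) = \frac{1}{322039} - - \frac{196}{72491} = \frac{1}{322039} + \frac{196}{72491} = \frac{63192135}{23344929149}$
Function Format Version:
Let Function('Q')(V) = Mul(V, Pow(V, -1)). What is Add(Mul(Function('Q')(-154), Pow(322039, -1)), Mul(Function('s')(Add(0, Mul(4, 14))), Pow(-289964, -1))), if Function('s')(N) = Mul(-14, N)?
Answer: Rational(63192135, 23344929149) ≈ 0.0027069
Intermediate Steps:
Function('Q')(V) = 1
Add(Mul(Function('Q')(-154), Pow(322039, -1)), Mul(Function('s')(Add(0, Mul(4, 14))), Pow(-289964, -1))) = Add(Mul(1, Pow(322039, -1)), Mul(Mul(-14, Add(0, Mul(4, 14))), Pow(-289964, -1))) = Add(Mul(1, Rational(1, 322039)), Mul(Mul(-14, Add(0, 56)), Rational(-1, 289964))) = Add(Rational(1, 322039), Mul(Mul(-14, 56), Rational(-1, 289964))) = Add(Rational(1, 322039), Mul(-784, Rational(-1, 289964))) = Add(Rational(1, 322039), Rational(196, 72491)) = Rational(63192135, 23344929149)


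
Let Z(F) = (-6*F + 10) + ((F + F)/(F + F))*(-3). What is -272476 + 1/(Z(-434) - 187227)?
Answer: -50303429217/184616 ≈ -2.7248e+5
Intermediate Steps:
Z(F) = 7 - 6*F (Z(F) = (10 - 6*F) + ((2*F)/((2*F)))*(-3) = (10 - 6*F) + ((2*F)*(1/(2*F)))*(-3) = (10 - 6*F) + 1*(-3) = (10 - 6*F) - 3 = 7 - 6*F)
-272476 + 1/(Z(-434) - 187227) = -272476 + 1/((7 - 6*(-434)) - 187227) = -272476 + 1/((7 + 2604) - 187227) = -272476 + 1/(2611 - 187227) = -272476 + 1/(-184616) = -272476 - 1/184616 = -50303429217/184616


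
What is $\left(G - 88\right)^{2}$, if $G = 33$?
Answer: $3025$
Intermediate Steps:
$\left(G - 88\right)^{2} = \left(33 - 88\right)^{2} = \left(-55\right)^{2} = 3025$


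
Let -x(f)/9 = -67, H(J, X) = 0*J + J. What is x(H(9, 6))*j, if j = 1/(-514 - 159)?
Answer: -603/673 ≈ -0.89599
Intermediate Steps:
H(J, X) = J (H(J, X) = 0 + J = J)
x(f) = 603 (x(f) = -9*(-67) = 603)
j = -1/673 (j = 1/(-673) = -1/673 ≈ -0.0014859)
x(H(9, 6))*j = 603*(-1/673) = -603/673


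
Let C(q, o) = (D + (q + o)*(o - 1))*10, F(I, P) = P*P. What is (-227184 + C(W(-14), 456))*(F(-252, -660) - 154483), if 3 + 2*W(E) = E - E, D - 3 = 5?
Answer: 517500132907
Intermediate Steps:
D = 8 (D = 3 + 5 = 8)
W(E) = -3/2 (W(E) = -3/2 + (E - E)/2 = -3/2 + (1/2)*0 = -3/2 + 0 = -3/2)
F(I, P) = P**2
C(q, o) = 80 + 10*(-1 + o)*(o + q) (C(q, o) = (8 + (q + o)*(o - 1))*10 = (8 + (o + q)*(-1 + o))*10 = (8 + (-1 + o)*(o + q))*10 = 80 + 10*(-1 + o)*(o + q))
(-227184 + C(W(-14), 456))*(F(-252, -660) - 154483) = (-227184 + (80 - 10*456 - 10*(-3/2) + 10*456**2 + 10*456*(-3/2)))*((-660)**2 - 154483) = (-227184 + (80 - 4560 + 15 + 10*207936 - 6840))*(435600 - 154483) = (-227184 + (80 - 4560 + 15 + 2079360 - 6840))*281117 = (-227184 + 2068055)*281117 = 1840871*281117 = 517500132907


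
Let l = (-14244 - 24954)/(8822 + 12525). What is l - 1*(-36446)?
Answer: 777973564/21347 ≈ 36444.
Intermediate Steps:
l = -39198/21347 ≈ -1.8362
l - 1*(-36446) = -39198/21347 - 1*(-36446) = -39198/21347 + 36446 = 777973564/21347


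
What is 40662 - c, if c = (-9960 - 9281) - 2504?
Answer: 62407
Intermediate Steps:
c = -21745 (c = -19241 - 2504 = -21745)
40662 - c = 40662 - 1*(-21745) = 40662 + 21745 = 62407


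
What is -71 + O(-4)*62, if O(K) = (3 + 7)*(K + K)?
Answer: -5031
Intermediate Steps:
O(K) = 20*K (O(K) = 10*(2*K) = 20*K)
-71 + O(-4)*62 = -71 + (20*(-4))*62 = -71 - 80*62 = -71 - 4960 = -5031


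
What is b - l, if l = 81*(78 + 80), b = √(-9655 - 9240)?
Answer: -12798 + I*√18895 ≈ -12798.0 + 137.46*I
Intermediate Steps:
b = I*√18895 (b = √(-18895) = I*√18895 ≈ 137.46*I)
l = 12798 (l = 81*158 = 12798)
b - l = I*√18895 - 1*12798 = I*√18895 - 12798 = -12798 + I*√18895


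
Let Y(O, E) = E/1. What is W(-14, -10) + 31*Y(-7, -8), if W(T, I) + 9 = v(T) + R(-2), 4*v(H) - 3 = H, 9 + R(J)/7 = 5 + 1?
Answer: -1123/4 ≈ -280.75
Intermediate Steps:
R(J) = -21 (R(J) = -63 + 7*(5 + 1) = -63 + 7*6 = -63 + 42 = -21)
v(H) = ¾ + H/4
Y(O, E) = E (Y(O, E) = E*1 = E)
W(T, I) = -117/4 + T/4 (W(T, I) = -9 + ((¾ + T/4) - 21) = -9 + (-81/4 + T/4) = -117/4 + T/4)
W(-14, -10) + 31*Y(-7, -8) = (-117/4 + (¼)*(-14)) + 31*(-8) = (-117/4 - 7/2) - 248 = -131/4 - 248 = -1123/4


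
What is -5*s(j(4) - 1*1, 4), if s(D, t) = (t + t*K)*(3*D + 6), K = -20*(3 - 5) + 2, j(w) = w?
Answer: -12900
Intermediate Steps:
K = 42 (K = -20*(-2) + 2 = -5*(-8) + 2 = 40 + 2 = 42)
s(D, t) = 43*t*(6 + 3*D) (s(D, t) = (t + t*42)*(3*D + 6) = (t + 42*t)*(6 + 3*D) = (43*t)*(6 + 3*D) = 43*t*(6 + 3*D))
-5*s(j(4) - 1*1, 4) = -645*4*(2 + (4 - 1*1)) = -645*4*(2 + (4 - 1)) = -645*4*(2 + 3) = -645*4*5 = -5*2580 = -12900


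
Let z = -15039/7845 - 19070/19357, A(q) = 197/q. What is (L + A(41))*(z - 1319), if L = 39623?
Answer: -1672551817285056/31928627 ≈ -5.2384e+7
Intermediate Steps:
z = -146904691/50618555 (z = -15039*1/7845 - 19070*1/19357 = -5013/2615 - 19070/19357 = -146904691/50618555 ≈ -2.9022)
(L + A(41))*(z - 1319) = (39623 + 197/41)*(-146904691/50618555 - 1319) = (39623 + 197*(1/41))*(-66912778736/50618555) = (39623 + 197/41)*(-66912778736/50618555) = (1624740/41)*(-66912778736/50618555) = -1672551817285056/31928627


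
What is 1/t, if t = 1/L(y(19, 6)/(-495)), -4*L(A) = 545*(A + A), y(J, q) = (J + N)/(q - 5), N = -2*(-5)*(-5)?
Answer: -3379/198 ≈ -17.066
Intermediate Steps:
N = -50 (N = 10*(-5) = -50)
y(J, q) = (-50 + J)/(-5 + q) (y(J, q) = (J - 50)/(q - 5) = (-50 + J)/(-5 + q))
L(A) = -545*A/2 (L(A) = -545*(A + A)/4 = -545*2*A/4 = -545*A/2)
t = -198/3379 (t = 1/(-545*(-50 + 19)/(-5 + 6)/(2*(-495))) = 1/(-545*-31/1*(-1)/(2*495)) = 1/(-545*1*(-31)*(-1)/(2*495)) = 1/(-(-16895)*(-1)/(2*495)) = 1/(-545/2*31/495) = 1/(-3379/198) = -198/3379 ≈ -0.058597)
1/t = 1/(-198/3379) = -3379/198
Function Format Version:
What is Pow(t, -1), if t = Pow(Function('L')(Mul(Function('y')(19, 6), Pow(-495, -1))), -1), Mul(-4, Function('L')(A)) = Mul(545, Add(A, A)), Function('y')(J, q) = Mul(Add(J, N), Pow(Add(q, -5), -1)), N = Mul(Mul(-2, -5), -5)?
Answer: Rational(-3379, 198) ≈ -17.066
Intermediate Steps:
N = -50 (N = Mul(10, -5) = -50)
Function('y')(J, q) = Mul(Pow(Add(-5, q), -1), Add(-50, J)) (Function('y')(J, q) = Mul(Add(J, -50), Pow(Add(q, -5), -1)) = Mul(Add(-50, J), Pow(Add(-5, q), -1)) = Mul(Pow(Add(-5, q), -1), Add(-50, J)))
Function('L')(A) = Mul(Rational(-545, 2), A) (Function('L')(A) = Mul(Rational(-1, 4), Mul(545, Add(A, A))) = Mul(Rational(-1, 4), Mul(545, Mul(2, A))) = Mul(Rational(-1, 4), Mul(1090, A)) = Mul(Rational(-545, 2), A))
t = Rational(-198, 3379) (t = Pow(Mul(Rational(-545, 2), Mul(Mul(Pow(Add(-5, 6), -1), Add(-50, 19)), Pow(-495, -1))), -1) = Pow(Mul(Rational(-545, 2), Mul(Mul(Pow(1, -1), -31), Rational(-1, 495))), -1) = Pow(Mul(Rational(-545, 2), Mul(Mul(1, -31), Rational(-1, 495))), -1) = Pow(Mul(Rational(-545, 2), Mul(-31, Rational(-1, 495))), -1) = Pow(Mul(Rational(-545, 2), Rational(31, 495)), -1) = Pow(Rational(-3379, 198), -1) = Rational(-198, 3379) ≈ -0.058597)
Pow(t, -1) = Pow(Rational(-198, 3379), -1) = Rational(-3379, 198)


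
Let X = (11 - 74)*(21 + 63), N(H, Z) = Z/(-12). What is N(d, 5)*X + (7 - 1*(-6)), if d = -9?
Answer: 2218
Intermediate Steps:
N(H, Z) = -Z/12 (N(H, Z) = Z*(-1/12) = -Z/12)
X = -5292 (X = -63*84 = -5292)
N(d, 5)*X + (7 - 1*(-6)) = -1/12*5*(-5292) + (7 - 1*(-6)) = -5/12*(-5292) + (7 + 6) = 2205 + 13 = 2218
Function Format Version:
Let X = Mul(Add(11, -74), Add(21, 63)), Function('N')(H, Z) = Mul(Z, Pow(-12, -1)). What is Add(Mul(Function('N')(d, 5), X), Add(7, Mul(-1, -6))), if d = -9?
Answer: 2218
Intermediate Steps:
Function('N')(H, Z) = Mul(Rational(-1, 12), Z) (Function('N')(H, Z) = Mul(Z, Rational(-1, 12)) = Mul(Rational(-1, 12), Z))
X = -5292 (X = Mul(-63, 84) = -5292)
Add(Mul(Function('N')(d, 5), X), Add(7, Mul(-1, -6))) = Add(Mul(Mul(Rational(-1, 12), 5), -5292), Add(7, Mul(-1, -6))) = Add(Mul(Rational(-5, 12), -5292), Add(7, 6)) = Add(2205, 13) = 2218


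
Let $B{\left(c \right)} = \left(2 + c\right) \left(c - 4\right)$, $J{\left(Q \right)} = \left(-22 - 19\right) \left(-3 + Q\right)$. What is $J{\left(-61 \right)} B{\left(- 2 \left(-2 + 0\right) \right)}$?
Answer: $0$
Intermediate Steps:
$J{\left(Q \right)} = 123 - 41 Q$ ($J{\left(Q \right)} = - 41 \left(-3 + Q\right) = 123 - 41 Q$)
$B{\left(c \right)} = \left(-4 + c\right) \left(2 + c\right)$ ($B{\left(c \right)} = \left(2 + c\right) \left(-4 + c\right) = \left(-4 + c\right) \left(2 + c\right)$)
$J{\left(-61 \right)} B{\left(- 2 \left(-2 + 0\right) \right)} = \left(123 - -2501\right) \left(-8 + \left(- 2 \left(-2 + 0\right)\right)^{2} - 2 \left(- 2 \left(-2 + 0\right)\right)\right) = \left(123 + 2501\right) \left(-8 + \left(\left(-2\right) \left(-2\right)\right)^{2} - 2 \left(\left(-2\right) \left(-2\right)\right)\right) = 2624 \left(-8 + 4^{2} - 8\right) = 2624 \left(-8 + 16 - 8\right) = 2624 \cdot 0 = 0$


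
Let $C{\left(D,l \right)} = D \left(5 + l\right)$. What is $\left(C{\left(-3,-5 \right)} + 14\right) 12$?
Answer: $168$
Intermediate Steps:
$\left(C{\left(-3,-5 \right)} + 14\right) 12 = \left(- 3 \left(5 - 5\right) + 14\right) 12 = \left(\left(-3\right) 0 + 14\right) 12 = \left(0 + 14\right) 12 = 14 \cdot 12 = 168$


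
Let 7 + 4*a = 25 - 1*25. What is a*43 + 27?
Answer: -193/4 ≈ -48.250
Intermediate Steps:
a = -7/4 (a = -7/4 + (25 - 1*25)/4 = -7/4 + (25 - 25)/4 = -7/4 + (¼)*0 = -7/4 + 0 = -7/4 ≈ -1.7500)
a*43 + 27 = -7/4*43 + 27 = -301/4 + 27 = -193/4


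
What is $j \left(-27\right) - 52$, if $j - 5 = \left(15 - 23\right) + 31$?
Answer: $-808$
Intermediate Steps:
$j = 28$ ($j = 5 + \left(\left(15 - 23\right) + 31\right) = 5 + \left(-8 + 31\right) = 5 + 23 = 28$)
$j \left(-27\right) - 52 = 28 \left(-27\right) - 52 = -756 - 52 = -808$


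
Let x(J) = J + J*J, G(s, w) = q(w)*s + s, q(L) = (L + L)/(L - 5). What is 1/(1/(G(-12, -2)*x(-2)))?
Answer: -264/7 ≈ -37.714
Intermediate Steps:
q(L) = 2*L/(-5 + L) (q(L) = (2*L)/(-5 + L) = 2*L/(-5 + L))
G(s, w) = s + 2*s*w/(-5 + w) (G(s, w) = (2*w/(-5 + w))*s + s = 2*s*w/(-5 + w) + s = s + 2*s*w/(-5 + w))
x(J) = J + J**2
1/(1/(G(-12, -2)*x(-2))) = 1/(1/((-12*(-5 + 3*(-2))/(-5 - 2))*(-2*(1 - 2)))) = 1/(1/((-12*(-5 - 6)/(-7))*(-2*(-1)))) = 1/(1/(-12*(-1/7)*(-11)*2)) = 1/(1/(-132/7*2)) = 1/(1/(-264/7)) = 1/(-7/264) = -264/7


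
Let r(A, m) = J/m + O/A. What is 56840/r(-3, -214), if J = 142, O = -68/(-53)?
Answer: -193403784/3713 ≈ -52088.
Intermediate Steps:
O = 68/53 (O = -68*(-1/53) = 68/53 ≈ 1.2830)
r(A, m) = 142/m + 68/(53*A)
56840/r(-3, -214) = 56840/(142/(-214) + (68/53)/(-3)) = 56840/(142*(-1/214) + (68/53)*(-⅓)) = 56840/(-71/107 - 68/159) = 56840/(-18565/17013) = 56840*(-17013/18565) = -193403784/3713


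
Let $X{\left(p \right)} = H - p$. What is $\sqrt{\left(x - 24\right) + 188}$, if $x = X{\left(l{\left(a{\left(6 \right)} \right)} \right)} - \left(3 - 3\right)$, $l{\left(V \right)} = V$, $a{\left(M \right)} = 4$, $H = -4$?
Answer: $2 \sqrt{39} \approx 12.49$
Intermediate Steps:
$X{\left(p \right)} = -4 - p$
$x = -8$ ($x = \left(-4 - 4\right) - \left(3 - 3\right) = -8 - 0 = -8 + 0 = -8$)
$\sqrt{\left(x - 24\right) + 188} = \sqrt{\left(-8 - 24\right) + 188} = \sqrt{-32 + 188} = \sqrt{156} = 2 \sqrt{39}$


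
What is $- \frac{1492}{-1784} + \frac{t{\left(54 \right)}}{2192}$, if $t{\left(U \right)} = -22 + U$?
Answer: $\frac{51993}{61102} \approx 0.85092$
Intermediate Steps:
$- \frac{1492}{-1784} + \frac{t{\left(54 \right)}}{2192} = - \frac{1492}{-1784} + \frac{-22 + 54}{2192} = \left(-1492\right) \left(- \frac{1}{1784}\right) + 32 \cdot \frac{1}{2192} = \frac{373}{446} + \frac{2}{137} = \frac{51993}{61102}$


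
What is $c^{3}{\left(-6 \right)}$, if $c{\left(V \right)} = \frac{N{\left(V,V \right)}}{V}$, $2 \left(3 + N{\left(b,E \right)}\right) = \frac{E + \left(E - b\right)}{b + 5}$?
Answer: $0$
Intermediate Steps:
$N{\left(b,E \right)} = -3 + \frac{- b + 2 E}{2 \left(5 + b\right)}$ ($N{\left(b,E \right)} = -3 + \frac{\left(E + \left(E - b\right)\right) \frac{1}{b + 5}}{2} = -3 + \frac{\left(- b + 2 E\right) \frac{1}{5 + b}}{2} = -3 + \frac{\frac{1}{5 + b} \left(- b + 2 E\right)}{2} = -3 + \frac{- b + 2 E}{2 \left(5 + b\right)}$)
$c{\left(V \right)} = \frac{-15 - \frac{5 V}{2}}{V \left(5 + V\right)}$ ($c{\left(V \right)} = \frac{\frac{1}{5 + V} \left(-15 + V - \frac{7 V}{2}\right)}{V} = \frac{\frac{1}{5 + V} \left(-15 - \frac{5 V}{2}\right)}{V} = \frac{-15 - \frac{5 V}{2}}{V \left(5 + V\right)}$)
$c^{3}{\left(-6 \right)} = \left(\frac{5 \left(-6 - -6\right)}{2 \left(-6\right) \left(5 - 6\right)}\right)^{3} = \left(\frac{5}{2} \left(- \frac{1}{6}\right) \frac{1}{-1} \left(-6 + 6\right)\right)^{3} = \left(\frac{5}{2} \left(- \frac{1}{6}\right) \left(-1\right) 0\right)^{3} = 0^{3} = 0$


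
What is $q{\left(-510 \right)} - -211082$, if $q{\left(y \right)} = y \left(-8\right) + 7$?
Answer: $215169$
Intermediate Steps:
$q{\left(y \right)} = 7 - 8 y$ ($q{\left(y \right)} = - 8 y + 7 = 7 - 8 y$)
$q{\left(-510 \right)} - -211082 = \left(7 - -4080\right) - -211082 = \left(7 + 4080\right) + 211082 = 4087 + 211082 = 215169$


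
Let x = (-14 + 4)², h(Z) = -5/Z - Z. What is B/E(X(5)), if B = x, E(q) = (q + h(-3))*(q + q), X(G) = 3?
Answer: 50/23 ≈ 2.1739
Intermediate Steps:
h(Z) = -Z - 5/Z
x = 100 (x = (-10)² = 100)
E(q) = 2*q*(14/3 + q) (E(q) = (q + (-1*(-3) - 5/(-3)))*(q + q) = (q + (3 - 5*(-⅓)))*(2*q) = (q + (3 + 5/3))*(2*q) = (q + 14/3)*(2*q) = (14/3 + q)*(2*q) = 2*q*(14/3 + q))
B = 100
B/E(X(5)) = 100/(((⅔)*3*(14 + 3*3))) = 100/(((⅔)*3*(14 + 9))) = 100/(((⅔)*3*23)) = 100/46 = 100*(1/46) = 50/23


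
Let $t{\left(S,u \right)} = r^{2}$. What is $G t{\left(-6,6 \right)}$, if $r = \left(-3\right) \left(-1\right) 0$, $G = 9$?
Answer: $0$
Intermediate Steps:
$r = 0$ ($r = 3 \cdot 0 = 0$)
$t{\left(S,u \right)} = 0$ ($t{\left(S,u \right)} = 0^{2} = 0$)
$G t{\left(-6,6 \right)} = 9 \cdot 0 = 0$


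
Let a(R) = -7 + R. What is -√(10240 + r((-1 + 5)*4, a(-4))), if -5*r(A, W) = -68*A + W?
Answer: -3*√29055/5 ≈ -102.27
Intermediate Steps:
r(A, W) = -W/5 + 68*A/5 (r(A, W) = -(-68*A + W)/5 = -(W - 68*A)/5 = -W/5 + 68*A/5)
-√(10240 + r((-1 + 5)*4, a(-4))) = -√(10240 + (-(-7 - 4)/5 + 68*((-1 + 5)*4)/5)) = -√(10240 + (-⅕*(-11) + 68*(4*4)/5)) = -√(10240 + (11/5 + (68/5)*16)) = -√(10240 + (11/5 + 1088/5)) = -√(10240 + 1099/5) = -√(52299/5) = -3*√29055/5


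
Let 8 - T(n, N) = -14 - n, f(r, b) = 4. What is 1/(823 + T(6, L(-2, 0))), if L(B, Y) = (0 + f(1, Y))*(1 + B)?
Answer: 1/851 ≈ 0.0011751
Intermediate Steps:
L(B, Y) = 4 + 4*B (L(B, Y) = (0 + 4)*(1 + B) = 4*(1 + B) = 4 + 4*B)
T(n, N) = 22 + n (T(n, N) = 8 - (-14 - n) = 8 + (14 + n) = 22 + n)
1/(823 + T(6, L(-2, 0))) = 1/(823 + (22 + 6)) = 1/(823 + 28) = 1/851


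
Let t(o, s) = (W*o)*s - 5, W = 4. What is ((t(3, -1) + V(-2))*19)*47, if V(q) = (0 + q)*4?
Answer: -22325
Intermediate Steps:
t(o, s) = -5 + 4*o*s (t(o, s) = (4*o)*s - 5 = 4*o*s - 5 = -5 + 4*o*s)
V(q) = 4*q (V(q) = q*4 = 4*q)
((t(3, -1) + V(-2))*19)*47 = (((-5 + 4*3*(-1)) + 4*(-2))*19)*47 = (((-5 - 12) - 8)*19)*47 = ((-17 - 8)*19)*47 = -25*19*47 = -475*47 = -22325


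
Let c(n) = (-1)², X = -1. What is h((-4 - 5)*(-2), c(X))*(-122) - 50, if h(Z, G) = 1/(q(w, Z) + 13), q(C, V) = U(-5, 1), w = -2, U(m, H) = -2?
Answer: -672/11 ≈ -61.091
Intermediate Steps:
q(C, V) = -2
c(n) = 1
h(Z, G) = 1/11 (h(Z, G) = 1/(-2 + 13) = 1/11)
h((-4 - 5)*(-2), c(X))*(-122) - 50 = (1/11)*(-122) - 50 = -122/11 - 50 = -672/11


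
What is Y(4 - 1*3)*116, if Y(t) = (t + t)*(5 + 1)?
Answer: 1392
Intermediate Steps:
Y(t) = 12*t (Y(t) = (2*t)*6 = 12*t)
Y(4 - 1*3)*116 = (12*(4 - 1*3))*116 = (12*(4 - 3))*116 = (12*1)*116 = 12*116 = 1392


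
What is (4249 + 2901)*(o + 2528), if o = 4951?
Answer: 53474850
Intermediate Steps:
(4249 + 2901)*(o + 2528) = (4249 + 2901)*(4951 + 2528) = 7150*7479 = 53474850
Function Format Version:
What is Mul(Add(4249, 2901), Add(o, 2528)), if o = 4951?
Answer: 53474850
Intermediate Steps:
Mul(Add(4249, 2901), Add(o, 2528)) = Mul(Add(4249, 2901), Add(4951, 2528)) = Mul(7150, 7479) = 53474850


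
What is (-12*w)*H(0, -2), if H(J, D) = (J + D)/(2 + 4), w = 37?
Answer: 148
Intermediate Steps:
H(J, D) = D/6 + J/6 (H(J, D) = (D + J)/6 = (D + J)*(1/6) = D/6 + J/6)
(-12*w)*H(0, -2) = (-12*37)*((1/6)*(-2) + (1/6)*0) = -444*(-1/3 + 0) = -444*(-1/3) = 148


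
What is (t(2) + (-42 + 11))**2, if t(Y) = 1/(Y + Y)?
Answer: 15129/16 ≈ 945.56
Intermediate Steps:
t(Y) = 1/(2*Y)
(t(2) + (-42 + 11))**2 = ((1/2)/2 + (-42 + 11))**2 = ((1/2)*(1/2) - 31)**2 = (1/4 - 31)**2 = (-123/4)**2 = 15129/16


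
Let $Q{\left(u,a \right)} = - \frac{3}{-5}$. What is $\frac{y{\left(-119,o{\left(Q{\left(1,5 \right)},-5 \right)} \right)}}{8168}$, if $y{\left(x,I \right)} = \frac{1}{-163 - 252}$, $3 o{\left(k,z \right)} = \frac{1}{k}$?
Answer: $- \frac{1}{3389720} \approx -2.9501 \cdot 10^{-7}$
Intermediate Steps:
$Q{\left(u,a \right)} = \frac{3}{5}$ ($Q{\left(u,a \right)} = \left(-3\right) \left(- \frac{1}{5}\right) = \frac{3}{5}$)
$o{\left(k,z \right)} = \frac{1}{3 k}$
$y{\left(x,I \right)} = - \frac{1}{415}$ ($y{\left(x,I \right)} = \frac{1}{-415} = - \frac{1}{415}$)
$\frac{y{\left(-119,o{\left(Q{\left(1,5 \right)},-5 \right)} \right)}}{8168} = - \frac{1}{415 \cdot 8168} = \left(- \frac{1}{415}\right) \frac{1}{8168} = - \frac{1}{3389720}$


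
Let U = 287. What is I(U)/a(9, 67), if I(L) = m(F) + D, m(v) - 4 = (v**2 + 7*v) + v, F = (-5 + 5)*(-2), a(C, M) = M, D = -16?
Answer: -12/67 ≈ -0.17910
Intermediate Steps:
F = 0 (F = 0*(-2) = 0)
m(v) = 4 + v**2 + 8*v (m(v) = 4 + ((v**2 + 7*v) + v) = 4 + (v**2 + 8*v) = 4 + v**2 + 8*v)
I(L) = -12 (I(L) = (4 + 0**2 + 8*0) - 16 = (4 + 0 + 0) - 16 = 4 - 16 = -12)
I(U)/a(9, 67) = -12/67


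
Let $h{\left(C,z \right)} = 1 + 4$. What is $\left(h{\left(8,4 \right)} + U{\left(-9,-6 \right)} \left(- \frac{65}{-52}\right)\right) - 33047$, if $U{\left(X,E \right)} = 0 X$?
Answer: $-33042$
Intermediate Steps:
$U{\left(X,E \right)} = 0$
$h{\left(C,z \right)} = 5$
$\left(h{\left(8,4 \right)} + U{\left(-9,-6 \right)} \left(- \frac{65}{-52}\right)\right) - 33047 = \left(5 + 0 \left(- \frac{65}{-52}\right)\right) - 33047 = \left(5 + 0 \left(\left(-65\right) \left(- \frac{1}{52}\right)\right)\right) - 33047 = \left(5 + 0 \cdot \frac{5}{4}\right) - 33047 = \left(5 + 0\right) - 33047 = 5 - 33047 = -33042$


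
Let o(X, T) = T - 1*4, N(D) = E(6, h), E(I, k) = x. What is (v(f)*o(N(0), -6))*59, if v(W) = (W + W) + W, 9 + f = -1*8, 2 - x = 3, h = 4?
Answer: 30090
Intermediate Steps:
x = -1 (x = 2 - 1*3 = 2 - 3 = -1)
f = -17 (f = -9 - 1*8 = -9 - 8 = -17)
E(I, k) = -1
N(D) = -1
o(X, T) = -4 + T (o(X, T) = T - 4 = -4 + T)
v(W) = 3*W (v(W) = 2*W + W = 3*W)
(v(f)*o(N(0), -6))*59 = ((3*(-17))*(-4 - 6))*59 = -51*(-10)*59 = 510*59 = 30090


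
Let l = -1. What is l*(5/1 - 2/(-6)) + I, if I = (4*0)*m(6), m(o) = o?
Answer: -16/3 ≈ -5.3333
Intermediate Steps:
I = 0 (I = (4*0)*6 = 0*6 = 0)
l*(5/1 - 2/(-6)) + I = -(5/1 - 2/(-6)) + 0 = -(5*1 - 2*(-1/6)) + 0 = -(5 + 1/3) + 0 = -1*16/3 + 0 = -16/3 + 0 = -16/3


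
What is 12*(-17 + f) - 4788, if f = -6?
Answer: -5064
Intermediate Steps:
12*(-17 + f) - 4788 = 12*(-17 - 6) - 4788 = 12*(-23) - 4788 = -276 - 4788 = -5064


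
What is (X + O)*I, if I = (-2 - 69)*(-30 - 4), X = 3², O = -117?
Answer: -260712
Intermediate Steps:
X = 9
I = 2414 (I = -71*(-34) = 2414)
(X + O)*I = (9 - 117)*2414 = -108*2414 = -260712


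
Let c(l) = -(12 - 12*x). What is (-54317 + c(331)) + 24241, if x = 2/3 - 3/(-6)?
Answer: -30074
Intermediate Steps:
x = 7/6 (x = 2*(1/3) - 3*(-1/6) = 2/3 + 1/2 = 7/6 ≈ 1.1667)
c(l) = 2 (c(l) = -(12 - 12*7/6) = -(12 - 14) = -1*(-2) = 2)
(-54317 + c(331)) + 24241 = (-54317 + 2) + 24241 = -54315 + 24241 = -30074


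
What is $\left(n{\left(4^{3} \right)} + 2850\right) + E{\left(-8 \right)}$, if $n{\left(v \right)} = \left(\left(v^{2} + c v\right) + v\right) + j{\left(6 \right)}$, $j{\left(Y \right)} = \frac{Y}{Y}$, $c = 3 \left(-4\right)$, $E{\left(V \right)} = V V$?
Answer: $6307$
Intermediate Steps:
$E{\left(V \right)} = V^{2}$
$c = -12$
$j{\left(Y \right)} = 1$
$n{\left(v \right)} = 1 + v^{2} - 11 v$ ($n{\left(v \right)} = \left(\left(v^{2} - 12 v\right) + v\right) + 1 = \left(v^{2} - 11 v\right) + 1 = 1 + v^{2} - 11 v$)
$\left(n{\left(4^{3} \right)} + 2850\right) + E{\left(-8 \right)} = \left(\left(1 + \left(4^{3}\right)^{2} - 11 \cdot 4^{3}\right) + 2850\right) + \left(-8\right)^{2} = \left(\left(1 + 64^{2} - 704\right) + 2850\right) + 64 = \left(\left(1 + 4096 - 704\right) + 2850\right) + 64 = \left(3393 + 2850\right) + 64 = 6243 + 64 = 6307$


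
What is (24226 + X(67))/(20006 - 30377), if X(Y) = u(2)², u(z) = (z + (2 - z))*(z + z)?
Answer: -24290/10371 ≈ -2.3421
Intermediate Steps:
u(z) = 4*z (u(z) = 2*(2*z) = 4*z)
X(Y) = 64 (X(Y) = (4*2)² = 8² = 64)
(24226 + X(67))/(20006 - 30377) = (24226 + 64)/(20006 - 30377) = 24290/(-10371) = 24290*(-1/10371) = -24290/10371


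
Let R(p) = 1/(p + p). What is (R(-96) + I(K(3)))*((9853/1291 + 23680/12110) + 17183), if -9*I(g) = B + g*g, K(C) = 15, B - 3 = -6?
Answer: -21220898224433/50028832 ≈ -4.2417e+5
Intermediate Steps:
B = -3 (B = 3 - 6 = -3)
R(p) = 1/(2*p)
I(g) = 1/3 - g**2/9 (I(g) = -(-3 + g*g)/9 = -(-3 + g**2)/9 = 1/3 - g**2/9)
(R(-96) + I(K(3)))*((9853/1291 + 23680/12110) + 17183) = ((1/2)/(-96) + (1/3 - 1/9*15**2))*((9853/1291 + 23680/12110) + 17183) = ((1/2)*(-1/96) + (1/3 - 1/9*225))*((9853*(1/1291) + 23680*(1/12110)) + 17183) = (-1/192 + (1/3 - 25))*((9853/1291 + 2368/1211) + 17183) = (-1/192 - 74/3)*(14989071/1563401 + 17183) = -1579/64*26878908454/1563401 = -21220898224433/50028832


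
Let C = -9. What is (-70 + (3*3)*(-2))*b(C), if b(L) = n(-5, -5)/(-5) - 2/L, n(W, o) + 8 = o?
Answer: -11176/45 ≈ -248.36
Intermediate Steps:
n(W, o) = -8 + o
b(L) = 13/5 - 2/L (b(L) = (-8 - 5)/(-5) - 2/L = -13*(-⅕) - 2/L = 13/5 - 2/L)
(-70 + (3*3)*(-2))*b(C) = (-70 + (3*3)*(-2))*(13/5 - 2/(-9)) = (-70 + 9*(-2))*(13/5 - 2*(-⅑)) = (-70 - 18)*(13/5 + 2/9) = -88*127/45 = -11176/45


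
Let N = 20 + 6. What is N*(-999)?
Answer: -25974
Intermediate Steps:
N = 26
N*(-999) = 26*(-999) = -25974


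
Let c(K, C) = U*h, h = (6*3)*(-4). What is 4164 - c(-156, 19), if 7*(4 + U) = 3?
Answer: 27348/7 ≈ 3906.9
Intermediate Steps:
U = -25/7 (U = -4 + (⅐)*3 = -4 + 3/7 = -25/7 ≈ -3.5714)
h = -72 (h = 18*(-4) = -72)
c(K, C) = 1800/7 (c(K, C) = -25/7*(-72) = 1800/7)
4164 - c(-156, 19) = 4164 - 1*1800/7 = 4164 - 1800/7 = 27348/7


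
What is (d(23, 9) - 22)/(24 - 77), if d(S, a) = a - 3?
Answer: 16/53 ≈ 0.30189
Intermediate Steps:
d(S, a) = -3 + a
(d(23, 9) - 22)/(24 - 77) = ((-3 + 9) - 22)/(24 - 77) = (6 - 22)/(-53) = -16*(-1/53) = 16/53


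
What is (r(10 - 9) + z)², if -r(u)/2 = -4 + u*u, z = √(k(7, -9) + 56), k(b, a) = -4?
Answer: 88 + 24*√13 ≈ 174.53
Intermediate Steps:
z = 2*√13 (z = √(-4 + 56) = √52 = 2*√13 ≈ 7.2111)
r(u) = 8 - 2*u² (r(u) = -2*(-4 + u*u) = -2*(-4 + u²) = 8 - 2*u²)
(r(10 - 9) + z)² = ((8 - 2*(10 - 9)²) + 2*√13)² = ((8 - 2*1²) + 2*√13)² = ((8 - 2*1) + 2*√13)² = ((8 - 2) + 2*√13)² = (6 + 2*√13)²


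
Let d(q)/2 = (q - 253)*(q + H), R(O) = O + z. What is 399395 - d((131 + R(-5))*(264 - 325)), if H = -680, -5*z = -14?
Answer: -3451602157/25 ≈ -1.3806e+8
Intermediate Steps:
z = 14/5 (z = -1/5*(-14) = 14/5 ≈ 2.8000)
R(O) = 14/5 + O (R(O) = O + 14/5 = 14/5 + O)
d(q) = 2*(-680 + q)*(-253 + q) (d(q) = 2*((q - 253)*(q - 680)) = 2*((-253 + q)*(-680 + q)) = 2*((-680 + q)*(-253 + q)) = 2*(-680 + q)*(-253 + q))
399395 - d((131 + R(-5))*(264 - 325)) = 399395 - (344080 - 1866*(131 + (14/5 - 5))*(264 - 325) + 2*((131 + (14/5 - 5))*(264 - 325))**2) = 399395 - (344080 - 1866*(131 - 11/5)*(-61) + 2*((131 - 11/5)*(-61))**2) = 399395 - (344080 - 1201704*(-61)/5 + 2*((644/5)*(-61))**2) = 399395 - (344080 - 1866*(-39284/5) + 2*(-39284/5)**2) = 399395 - (344080 + 73303944/5 + 2*(1543232656/25)) = 399395 - (344080 + 73303944/5 + 3086465312/25) = 399395 - 1*3461587032/25 = 399395 - 3461587032/25 = -3451602157/25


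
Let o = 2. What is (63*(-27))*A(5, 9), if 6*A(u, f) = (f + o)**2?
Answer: -68607/2 ≈ -34304.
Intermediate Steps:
A(u, f) = (2 + f)**2/6 (A(u, f) = (f + 2)**2/6 = (2 + f)**2/6)
(63*(-27))*A(5, 9) = (63*(-27))*((2 + 9)**2/6) = -567*11**2/2 = -567*121/2 = -1701*121/6 = -68607/2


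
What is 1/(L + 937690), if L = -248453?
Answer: 1/689237 ≈ 1.4509e-6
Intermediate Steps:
1/(L + 937690) = 1/(-248453 + 937690) = 1/689237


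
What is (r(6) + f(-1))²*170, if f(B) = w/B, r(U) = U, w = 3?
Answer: 1530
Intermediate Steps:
f(B) = 3/B
(r(6) + f(-1))²*170 = (6 + 3/(-1))²*170 = (6 + 3*(-1))²*170 = (6 - 3)²*170 = 3²*170 = 9*170 = 1530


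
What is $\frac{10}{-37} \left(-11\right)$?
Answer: $\frac{110}{37} \approx 2.973$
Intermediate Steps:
$\frac{10}{-37} \left(-11\right) = 10 \left(- \frac{1}{37}\right) \left(-11\right) = \left(- \frac{10}{37}\right) \left(-11\right) = \frac{110}{37}$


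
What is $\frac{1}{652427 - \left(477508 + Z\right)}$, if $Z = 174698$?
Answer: $\frac{1}{221} \approx 0.0045249$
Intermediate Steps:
$\frac{1}{652427 - \left(477508 + Z\right)} = \frac{1}{652427 - 652206} = \frac{1}{221}$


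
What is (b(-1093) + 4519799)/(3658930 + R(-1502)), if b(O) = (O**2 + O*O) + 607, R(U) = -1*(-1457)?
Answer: 6909704/3660387 ≈ 1.8877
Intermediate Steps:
R(U) = 1457
b(O) = 607 + 2*O**2 (b(O) = (O**2 + O**2) + 607 = 2*O**2 + 607 = 607 + 2*O**2)
(b(-1093) + 4519799)/(3658930 + R(-1502)) = ((607 + 2*(-1093)**2) + 4519799)/(3658930 + 1457) = ((607 + 2*1194649) + 4519799)/3660387 = ((607 + 2389298) + 4519799)*(1/3660387) = (2389905 + 4519799)*(1/3660387) = 6909704*(1/3660387) = 6909704/3660387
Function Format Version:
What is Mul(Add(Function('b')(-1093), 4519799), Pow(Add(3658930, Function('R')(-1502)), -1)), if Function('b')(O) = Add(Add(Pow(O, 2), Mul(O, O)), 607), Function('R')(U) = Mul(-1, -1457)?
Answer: Rational(6909704, 3660387) ≈ 1.8877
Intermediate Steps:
Function('R')(U) = 1457
Function('b')(O) = Add(607, Mul(2, Pow(O, 2))) (Function('b')(O) = Add(Add(Pow(O, 2), Pow(O, 2)), 607) = Add(Mul(2, Pow(O, 2)), 607) = Add(607, Mul(2, Pow(O, 2))))
Mul(Add(Function('b')(-1093), 4519799), Pow(Add(3658930, Function('R')(-1502)), -1)) = Mul(Add(Add(607, Mul(2, Pow(-1093, 2))), 4519799), Pow(Add(3658930, 1457), -1)) = Mul(Add(Add(607, Mul(2, 1194649)), 4519799), Pow(3660387, -1)) = Mul(Add(Add(607, 2389298), 4519799), Rational(1, 3660387)) = Mul(Add(2389905, 4519799), Rational(1, 3660387)) = Mul(6909704, Rational(1, 3660387)) = Rational(6909704, 3660387)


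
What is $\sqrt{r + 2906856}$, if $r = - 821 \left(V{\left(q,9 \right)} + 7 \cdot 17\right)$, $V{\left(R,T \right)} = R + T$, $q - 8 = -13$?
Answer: $\sqrt{2805873} \approx 1675.1$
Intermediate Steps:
$q = -5$ ($q = 8 - 13 = -5$)
$r = -100983$ ($r = - 821 \left(\left(-5 + 9\right) + 7 \cdot 17\right) = - 821 \left(4 + 119\right) = \left(-821\right) 123 = -100983$)
$\sqrt{r + 2906856} = \sqrt{-100983 + 2906856} = \sqrt{2805873}$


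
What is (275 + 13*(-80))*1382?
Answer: -1057230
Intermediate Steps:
(275 + 13*(-80))*1382 = (275 - 1040)*1382 = -765*1382 = -1057230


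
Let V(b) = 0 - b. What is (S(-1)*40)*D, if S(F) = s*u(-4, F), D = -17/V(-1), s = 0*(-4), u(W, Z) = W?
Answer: 0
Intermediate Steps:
s = 0
V(b) = -b
D = -17 (D = -17/((-1*(-1))) = -17/1 = -17*1 = -17)
S(F) = 0 (S(F) = 0*(-4) = 0)
(S(-1)*40)*D = (0*40)*(-17) = 0*(-17) = 0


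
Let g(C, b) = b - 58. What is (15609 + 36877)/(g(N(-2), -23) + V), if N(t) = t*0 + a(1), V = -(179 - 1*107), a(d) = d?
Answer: -52486/153 ≈ -343.05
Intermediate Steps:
V = -72 (V = -(179 - 107) = -1*72 = -72)
N(t) = 1 (N(t) = t*0 + 1 = 0 + 1 = 1)
g(C, b) = -58 + b
(15609 + 36877)/(g(N(-2), -23) + V) = (15609 + 36877)/((-58 - 23) - 72) = 52486/(-81 - 72) = 52486/(-153) = 52486*(-1/153) = -52486/153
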